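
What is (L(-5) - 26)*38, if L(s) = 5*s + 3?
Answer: -1824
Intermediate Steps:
L(s) = 3 + 5*s
(L(-5) - 26)*38 = ((3 + 5*(-5)) - 26)*38 = ((3 - 25) - 26)*38 = (-22 - 26)*38 = -48*38 = -1824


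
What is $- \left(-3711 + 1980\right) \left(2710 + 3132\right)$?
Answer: $10112502$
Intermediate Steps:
$- \left(-3711 + 1980\right) \left(2710 + 3132\right) = - \left(-1731\right) 5842 = \left(-1\right) \left(-10112502\right) = 10112502$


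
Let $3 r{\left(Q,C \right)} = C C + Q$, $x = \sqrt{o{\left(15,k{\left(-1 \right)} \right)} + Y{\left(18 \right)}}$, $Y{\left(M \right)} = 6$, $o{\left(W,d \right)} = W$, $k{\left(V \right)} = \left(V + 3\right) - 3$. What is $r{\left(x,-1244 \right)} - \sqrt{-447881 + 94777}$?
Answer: $\frac{1547536}{3} + \frac{\sqrt{21}}{3} - 4 i \sqrt{22069} \approx 5.1585 \cdot 10^{5} - 594.23 i$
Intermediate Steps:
$k{\left(V \right)} = V$ ($k{\left(V \right)} = \left(3 + V\right) - 3 = V$)
$x = \sqrt{21}$ ($x = \sqrt{15 + 6} = \sqrt{21} \approx 4.5826$)
$r{\left(Q,C \right)} = \frac{Q}{3} + \frac{C^{2}}{3}$ ($r{\left(Q,C \right)} = \frac{C C + Q}{3} = \frac{C^{2} + Q}{3} = \frac{Q + C^{2}}{3} = \frac{Q}{3} + \frac{C^{2}}{3}$)
$r{\left(x,-1244 \right)} - \sqrt{-447881 + 94777} = \left(\frac{\sqrt{21}}{3} + \frac{\left(-1244\right)^{2}}{3}\right) - \sqrt{-447881 + 94777} = \left(\frac{\sqrt{21}}{3} + \frac{1}{3} \cdot 1547536\right) - \sqrt{-353104} = \left(\frac{\sqrt{21}}{3} + \frac{1547536}{3}\right) - 4 i \sqrt{22069} = \left(\frac{1547536}{3} + \frac{\sqrt{21}}{3}\right) - 4 i \sqrt{22069} = \frac{1547536}{3} + \frac{\sqrt{21}}{3} - 4 i \sqrt{22069}$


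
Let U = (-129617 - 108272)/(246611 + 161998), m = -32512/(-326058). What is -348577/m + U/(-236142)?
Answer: -2741667362722295523395/784268659373184 ≈ -3.4958e+6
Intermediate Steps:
m = 16256/163029 (m = -32512*(-1/326058) = 16256/163029 ≈ 0.099712)
U = -237889/408609 ≈ -0.58219
-348577/m + U/(-236142) = -348577/16256/163029 - 237889/408609/(-236142) = -348577*163029/16256 - 237889/408609*(-1/236142) = -56828159733/16256 + 237889/96489746478 = -2741667362722295523395/784268659373184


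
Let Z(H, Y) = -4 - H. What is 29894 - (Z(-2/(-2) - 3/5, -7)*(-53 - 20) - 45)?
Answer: 148089/5 ≈ 29618.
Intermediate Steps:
29894 - (Z(-2/(-2) - 3/5, -7)*(-53 - 20) - 45) = 29894 - ((-4 - (-2/(-2) - 3/5))*(-53 - 20) - 45) = 29894 - ((-4 - (-2*(-1/2) - 3*1/5))*(-73) - 45) = 29894 - ((-4 - (1 - 3/5))*(-73) - 45) = 29894 - ((-4 - 1*2/5)*(-73) - 45) = 29894 - ((-4 - 2/5)*(-73) - 45) = 29894 - (-22/5*(-73) - 45) = 29894 - (1606/5 - 45) = 29894 - 1*1381/5 = 29894 - 1381/5 = 148089/5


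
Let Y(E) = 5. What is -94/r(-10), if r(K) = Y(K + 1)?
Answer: -94/5 ≈ -18.800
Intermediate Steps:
r(K) = 5
-94/r(-10) = -94/5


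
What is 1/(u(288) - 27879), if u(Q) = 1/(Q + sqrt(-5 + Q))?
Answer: -2304505731/64247307245398 + sqrt(283)/64247307245398 ≈ -3.5869e-5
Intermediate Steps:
1/(u(288) - 27879) = 1/(1/(288 + sqrt(-5 + 288)) - 27879) = 1/(1/(288 + sqrt(283)) - 27879) = 1/(-27879 + 1/(288 + sqrt(283)))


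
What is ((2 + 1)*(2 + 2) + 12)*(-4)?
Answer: -96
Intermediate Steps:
((2 + 1)*(2 + 2) + 12)*(-4) = (3*4 + 12)*(-4) = (12 + 12)*(-4) = 24*(-4) = -96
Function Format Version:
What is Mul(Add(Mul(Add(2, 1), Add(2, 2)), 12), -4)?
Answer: -96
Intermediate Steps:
Mul(Add(Mul(Add(2, 1), Add(2, 2)), 12), -4) = Mul(Add(Mul(3, 4), 12), -4) = Mul(Add(12, 12), -4) = Mul(24, -4) = -96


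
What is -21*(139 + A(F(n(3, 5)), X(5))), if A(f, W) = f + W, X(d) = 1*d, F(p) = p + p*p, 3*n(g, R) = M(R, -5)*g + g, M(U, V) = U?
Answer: -3906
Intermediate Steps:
n(g, R) = g/3 + R*g/3 (n(g, R) = (R*g + g)/3 = (g + R*g)/3 = g/3 + R*g/3)
F(p) = p + p²
X(d) = d
A(f, W) = W + f
-21*(139 + A(F(n(3, 5)), X(5))) = -21*(139 + (5 + ((⅓)*3*(1 + 5))*(1 + (⅓)*3*(1 + 5)))) = -21*(139 + (5 + ((⅓)*3*6)*(1 + (⅓)*3*6))) = -21*(139 + (5 + 6*(1 + 6))) = -21*(139 + (5 + 6*7)) = -21*(139 + (5 + 42)) = -21*(139 + 47) = -21*186 = -3906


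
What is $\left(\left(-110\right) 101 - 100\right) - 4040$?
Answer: $-15250$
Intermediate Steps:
$\left(\left(-110\right) 101 - 100\right) - 4040 = \left(-11110 - 100\right) - 4040 = -11210 - 4040 = -15250$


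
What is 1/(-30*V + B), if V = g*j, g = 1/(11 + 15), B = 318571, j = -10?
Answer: 13/4141573 ≈ 3.1389e-6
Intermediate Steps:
g = 1/26 ≈ 0.038462
V = -5/13 (V = (1/26)*(-10) = -5/13 ≈ -0.38462)
1/(-30*V + B) = 1/(-30*(-5/13) + 318571) = 1/(150/13 + 318571) = 1/(4141573/13) = 13/4141573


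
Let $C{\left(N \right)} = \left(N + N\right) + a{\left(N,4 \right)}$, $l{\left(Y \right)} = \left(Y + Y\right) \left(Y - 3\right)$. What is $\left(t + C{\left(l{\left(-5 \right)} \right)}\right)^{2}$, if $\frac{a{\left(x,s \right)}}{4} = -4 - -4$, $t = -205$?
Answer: $2025$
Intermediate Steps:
$a{\left(x,s \right)} = 0$ ($a{\left(x,s \right)} = 4 \left(-4 - -4\right) = 4 \left(-4 + 4\right) = 4 \cdot 0 = 0$)
$l{\left(Y \right)} = 2 Y \left(-3 + Y\right)$
$C{\left(N \right)} = 2 N$ ($C{\left(N \right)} = \left(N + N\right) + 0 = 2 N + 0 = 2 N$)
$\left(t + C{\left(l{\left(-5 \right)} \right)}\right)^{2} = \left(-205 + 2 \cdot 2 \left(-5\right) \left(-3 - 5\right)\right)^{2} = \left(-205 + 2 \cdot 2 \left(-5\right) \left(-8\right)\right)^{2} = \left(-205 + 2 \cdot 80\right)^{2} = \left(-205 + 160\right)^{2} = \left(-45\right)^{2} = 2025$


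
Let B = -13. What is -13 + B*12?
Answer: -169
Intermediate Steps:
-13 + B*12 = -13 - 13*12 = -13 - 156 = -169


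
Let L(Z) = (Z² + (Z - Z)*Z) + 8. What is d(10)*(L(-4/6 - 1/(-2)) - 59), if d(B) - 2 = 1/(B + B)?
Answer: -15047/144 ≈ -104.49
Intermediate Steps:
L(Z) = 8 + Z² (L(Z) = (Z² + 0*Z) + 8 = (Z² + 0) + 8 = Z² + 8 = 8 + Z²)
d(B) = 2 + 1/(2*B) (d(B) = 2 + 1/(B + B) = 2 + 1/(2*B))
d(10)*(L(-4/6 - 1/(-2)) - 59) = (2 + (½)/10)*((8 + (-4/6 - 1/(-2))²) - 59) = (2 + (½)*(⅒))*((8 + (-4*⅙ - 1*(-½))²) - 59) = (2 + 1/20)*((8 + (-⅔ + ½)²) - 59) = 41*((8 + (-⅙)²) - 59)/20 = 41*((8 + 1/36) - 59)/20 = 41*(289/36 - 59)/20 = (41/20)*(-1835/36) = -15047/144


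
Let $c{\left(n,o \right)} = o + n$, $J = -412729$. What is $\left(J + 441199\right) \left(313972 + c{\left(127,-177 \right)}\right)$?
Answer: $8937359340$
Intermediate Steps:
$c{\left(n,o \right)} = n + o$
$\left(J + 441199\right) \left(313972 + c{\left(127,-177 \right)}\right) = \left(-412729 + 441199\right) \left(313972 + \left(127 - 177\right)\right) = 28470 \left(313972 - 50\right) = 28470 \cdot 313922 = 8937359340$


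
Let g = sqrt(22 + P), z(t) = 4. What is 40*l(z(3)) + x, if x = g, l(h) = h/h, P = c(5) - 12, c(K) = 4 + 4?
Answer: 40 + 3*sqrt(2) ≈ 44.243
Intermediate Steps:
c(K) = 8
P = -4 (P = 8 - 12 = -4)
l(h) = 1
g = 3*sqrt(2) (g = sqrt(22 - 4) = sqrt(18) = 3*sqrt(2) ≈ 4.2426)
x = 3*sqrt(2) ≈ 4.2426
40*l(z(3)) + x = 40*1 + 3*sqrt(2) = 40 + 3*sqrt(2)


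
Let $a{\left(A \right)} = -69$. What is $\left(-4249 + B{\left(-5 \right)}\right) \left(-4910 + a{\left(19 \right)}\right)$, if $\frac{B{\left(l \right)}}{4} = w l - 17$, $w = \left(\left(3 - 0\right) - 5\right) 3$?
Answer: $20896863$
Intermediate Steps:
$w = -6$ ($w = \left(\left(3 + 0\right) - 5\right) 3 = \left(3 - 5\right) 3 = \left(-2\right) 3 = -6$)
$B{\left(l \right)} = -68 - 24 l$ ($B{\left(l \right)} = 4 \left(- 6 l - 17\right) = 4 \left(-17 - 6 l\right) = -68 - 24 l$)
$\left(-4249 + B{\left(-5 \right)}\right) \left(-4910 + a{\left(19 \right)}\right) = \left(-4249 - -52\right) \left(-4910 - 69\right) = \left(-4249 + \left(-68 + 120\right)\right) \left(-4979\right) = \left(-4249 + 52\right) \left(-4979\right) = \left(-4197\right) \left(-4979\right) = 20896863$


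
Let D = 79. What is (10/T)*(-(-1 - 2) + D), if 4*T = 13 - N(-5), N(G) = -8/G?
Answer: 16400/57 ≈ 287.72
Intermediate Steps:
T = 57/20 (T = (13 - (-8)/(-5))/4 = (13 - (-8)*(-1)/5)/4 = (13 - 1*8/5)/4 = (13 - 8/5)/4 = (¼)*(57/5) = 57/20 ≈ 2.8500)
(10/T)*(-(-1 - 2) + D) = (10/(57/20))*(-(-1 - 2) + 79) = (10*(20/57))*(-1*(-3) + 79) = 200*(3 + 79)/57 = (200/57)*82 = 16400/57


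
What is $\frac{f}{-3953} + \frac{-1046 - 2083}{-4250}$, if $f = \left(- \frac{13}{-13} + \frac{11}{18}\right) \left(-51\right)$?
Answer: $\frac{19077218}{25200375} \approx 0.75702$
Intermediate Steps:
$f = - \frac{493}{6}$ ($f = \left(\left(-13\right) \left(- \frac{1}{13}\right) + 11 \cdot \frac{1}{18}\right) \left(-51\right) = \left(1 + \frac{11}{18}\right) \left(-51\right) = \frac{29}{18} \left(-51\right) = - \frac{493}{6} \approx -82.167$)
$\frac{f}{-3953} + \frac{-1046 - 2083}{-4250} = - \frac{493}{6 \left(-3953\right)} + \frac{-1046 - 2083}{-4250} = \left(- \frac{493}{6}\right) \left(- \frac{1}{3953}\right) + \left(-1046 - 2083\right) \left(- \frac{1}{4250}\right) = \frac{493}{23718} - - \frac{3129}{4250} = \frac{493}{23718} + \frac{3129}{4250} = \frac{19077218}{25200375}$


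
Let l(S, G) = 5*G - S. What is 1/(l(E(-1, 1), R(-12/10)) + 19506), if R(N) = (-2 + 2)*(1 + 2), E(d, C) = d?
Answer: 1/19507 ≈ 5.1264e-5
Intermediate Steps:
R(N) = 0 (R(N) = 0*3 = 0)
l(S, G) = -S + 5*G
1/(l(E(-1, 1), R(-12/10)) + 19506) = 1/((-1*(-1) + 5*0) + 19506) = 1/((1 + 0) + 19506) = 1/(1 + 19506) = 1/19507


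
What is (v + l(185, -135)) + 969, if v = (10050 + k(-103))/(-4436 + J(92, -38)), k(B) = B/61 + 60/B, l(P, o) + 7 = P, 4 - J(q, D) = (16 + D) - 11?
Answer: 31638707918/27638917 ≈ 1144.7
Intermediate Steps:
J(q, D) = -1 - D (J(q, D) = 4 - ((16 + D) - 11) = 4 - (5 + D) = 4 + (-5 - D) = -1 - D)
l(P, o) = -7 + P
k(B) = 60/B + B/61 (k(B) = B*(1/61) + 60/B = B/61 + 60/B = 60/B + B/61)
v = -63129881/27638917 (v = (10050 + (60/(-103) + (1/61)*(-103)))/(-4436 + (-1 - 1*(-38))) = (10050 + (60*(-1/103) - 103/61))/(-4436 + (-1 + 38)) = (10050 + (-60/103 - 103/61))/(-4436 + 37) = (10050 - 14269/6283)/(-4399) = (63129881/6283)*(-1/4399) = -63129881/27638917 ≈ -2.2841)
(v + l(185, -135)) + 969 = (-63129881/27638917 + (-7 + 185)) + 969 = (-63129881/27638917 + 178) + 969 = 4856597345/27638917 + 969 = 31638707918/27638917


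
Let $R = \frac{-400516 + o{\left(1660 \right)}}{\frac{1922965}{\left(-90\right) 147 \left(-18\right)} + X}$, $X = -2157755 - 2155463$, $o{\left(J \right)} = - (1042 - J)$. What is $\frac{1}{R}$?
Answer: $\frac{205429562311}{19046341944} \approx 10.786$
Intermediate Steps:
$o{\left(J \right)} = -1042 + J$
$X = -4313218$
$R = \frac{19046341944}{205429562311}$ ($R = \frac{-400516 + \left(-1042 + 1660\right)}{\frac{1922965}{\left(-90\right) 147 \left(-18\right)} - 4313218} = \frac{-400516 + 618}{\frac{1922965}{\left(-13230\right) \left(-18\right)} - 4313218} = - \frac{399898}{\frac{1922965}{238140} - 4313218} = - \frac{399898}{1922965 \cdot \frac{1}{238140} - 4313218} = - \frac{399898}{\frac{384593}{47628} - 4313218} = - \frac{399898}{- \frac{205429562311}{47628}} = \left(-399898\right) \left(- \frac{47628}{205429562311}\right) = \frac{19046341944}{205429562311} \approx 0.092715$)
$\frac{1}{R} = \frac{1}{\frac{19046341944}{205429562311}} = \frac{205429562311}{19046341944}$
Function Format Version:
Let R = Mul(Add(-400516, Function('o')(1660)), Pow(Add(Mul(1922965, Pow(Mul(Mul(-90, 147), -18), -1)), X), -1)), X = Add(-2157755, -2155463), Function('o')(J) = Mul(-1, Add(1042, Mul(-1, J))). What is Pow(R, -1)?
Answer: Rational(205429562311, 19046341944) ≈ 10.786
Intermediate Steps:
Function('o')(J) = Add(-1042, J)
X = -4313218
R = Rational(19046341944, 205429562311) (R = Mul(Add(-400516, Add(-1042, 1660)), Pow(Add(Mul(1922965, Pow(Mul(Mul(-90, 147), -18), -1)), -4313218), -1)) = Mul(Add(-400516, 618), Pow(Add(Mul(1922965, Pow(Mul(-13230, -18), -1)), -4313218), -1)) = Mul(-399898, Pow(Add(Mul(1922965, Pow(238140, -1)), -4313218), -1)) = Mul(-399898, Pow(Add(Mul(1922965, Rational(1, 238140)), -4313218), -1)) = Mul(-399898, Pow(Add(Rational(384593, 47628), -4313218), -1)) = Mul(-399898, Pow(Rational(-205429562311, 47628), -1)) = Mul(-399898, Rational(-47628, 205429562311)) = Rational(19046341944, 205429562311) ≈ 0.092715)
Pow(R, -1) = Pow(Rational(19046341944, 205429562311), -1) = Rational(205429562311, 19046341944)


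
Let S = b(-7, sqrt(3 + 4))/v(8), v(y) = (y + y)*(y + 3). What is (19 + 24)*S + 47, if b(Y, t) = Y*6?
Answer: 3233/88 ≈ 36.739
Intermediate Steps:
b(Y, t) = 6*Y
v(y) = 2*y*(3 + y) (v(y) = (2*y)*(3 + y) = 2*y*(3 + y))
S = -21/88 (S = (6*(-7))/((2*8*(3 + 8))) = -42/(2*8*11) = -42/176 = -42*1/176 = -21/88 ≈ -0.23864)
(19 + 24)*S + 47 = (19 + 24)*(-21/88) + 47 = 43*(-21/88) + 47 = -903/88 + 47 = 3233/88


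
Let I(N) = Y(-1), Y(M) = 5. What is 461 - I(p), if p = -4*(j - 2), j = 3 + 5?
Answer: 456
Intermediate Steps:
j = 8
p = -24 (p = -4*(8 - 2) = -4*6 = -24)
I(N) = 5
461 - I(p) = 461 - 1*5 = 461 - 5 = 456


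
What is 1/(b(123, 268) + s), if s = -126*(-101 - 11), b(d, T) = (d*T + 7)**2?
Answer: 1/1087100953 ≈ 9.1988e-10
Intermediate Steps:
b(d, T) = (7 + T*d)**2 (b(d, T) = (T*d + 7)**2 = (7 + T*d)**2)
s = 14112 (s = -126*(-112) = 14112)
1/(b(123, 268) + s) = 1/((7 + 268*123)**2 + 14112) = 1/((7 + 32964)**2 + 14112) = 1/(32971**2 + 14112) = 1/(1087086841 + 14112) = 1/1087100953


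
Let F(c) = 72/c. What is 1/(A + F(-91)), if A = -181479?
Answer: -91/16514661 ≈ -5.5103e-6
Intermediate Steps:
1/(A + F(-91)) = 1/(-181479 + 72/(-91)) = 1/(-181479 + 72*(-1/91)) = 1/(-181479 - 72/91) = 1/(-16514661/91) = -91/16514661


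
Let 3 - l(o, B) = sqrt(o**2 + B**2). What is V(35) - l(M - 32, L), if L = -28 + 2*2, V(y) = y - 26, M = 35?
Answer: 6 + 3*sqrt(65) ≈ 30.187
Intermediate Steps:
V(y) = -26 + y
L = -24 (L = -28 + 4 = -24)
l(o, B) = 3 - sqrt(B**2 + o**2) (l(o, B) = 3 - sqrt(o**2 + B**2) = 3 - sqrt(B**2 + o**2))
V(35) - l(M - 32, L) = (-26 + 35) - (3 - sqrt((-24)**2 + (35 - 32)**2)) = 9 - (3 - sqrt(576 + 3**2)) = 9 - (3 - sqrt(576 + 9)) = 9 - (3 - sqrt(585)) = 9 - (3 - 3*sqrt(65)) = 9 + (-3 + 3*sqrt(65)) = 6 + 3*sqrt(65)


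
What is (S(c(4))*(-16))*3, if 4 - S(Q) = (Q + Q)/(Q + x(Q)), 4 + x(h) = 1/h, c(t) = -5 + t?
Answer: -176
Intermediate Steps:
x(h) = -4 + 1/h
S(Q) = 4 - 2*Q/(-4 + Q + 1/Q) (S(Q) = 4 - (Q + Q)/(Q + (-4 + 1/Q)) = 4 - 2*Q/(-4 + Q + 1/Q))
(S(c(4))*(-16))*3 = ((2*(2 + (-5 + 4)**2 - 8*(-5 + 4))/(1 + (-5 + 4)*(-4 + (-5 + 4))))*(-16))*3 = ((2*(2 + (-1)**2 - 8*(-1))/(1 - (-4 - 1)))*(-16))*3 = ((2*(2 + 1 + 8)/(1 - 1*(-5)))*(-16))*3 = ((2*11/(1 + 5))*(-16))*3 = ((2*11/6)*(-16))*3 = ((2*(1/6)*11)*(-16))*3 = ((11/3)*(-16))*3 = -176/3*3 = -176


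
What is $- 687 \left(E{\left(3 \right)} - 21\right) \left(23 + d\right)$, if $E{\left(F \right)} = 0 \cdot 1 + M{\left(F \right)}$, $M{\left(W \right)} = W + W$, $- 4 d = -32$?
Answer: $319455$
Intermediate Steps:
$d = 8$ ($d = \left(- \frac{1}{4}\right) \left(-32\right) = 8$)
$M{\left(W \right)} = 2 W$
$E{\left(F \right)} = 2 F$ ($E{\left(F \right)} = 0 \cdot 1 + 2 F = 0 + 2 F = 2 F$)
$- 687 \left(E{\left(3 \right)} - 21\right) \left(23 + d\right) = - 687 \left(2 \cdot 3 - 21\right) \left(23 + 8\right) = - 687 \left(6 - 21\right) 31 = - 687 \left(\left(-15\right) 31\right) = \left(-687\right) \left(-465\right) = 319455$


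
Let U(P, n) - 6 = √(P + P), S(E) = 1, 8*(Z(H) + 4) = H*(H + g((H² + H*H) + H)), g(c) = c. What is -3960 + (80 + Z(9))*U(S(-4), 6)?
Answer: -2289 + 557*√2/2 ≈ -1895.1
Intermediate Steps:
Z(H) = -4 + H*(2*H + 2*H²)/8 (Z(H) = -4 + (H*(H + ((H² + H*H) + H)))/8 = -4 + (H*(H + ((H² + H²) + H)))/8 = -4 + (H*(H + (2*H² + H)))/8 = -4 + (H*(H + (H + 2*H²)))/8 = -4 + (H*(2*H + 2*H²))/8 = -4 + H*(2*H + 2*H²)/8)
U(P, n) = 6 + √2*√P (U(P, n) = 6 + √(P + P) = 6 + √(2*P) = 6 + √2*√P)
-3960 + (80 + Z(9))*U(S(-4), 6) = -3960 + (80 + (-4 + (¼)*9² + (¼)*9³))*(6 + √2*√1) = -3960 + (80 + (-4 + (¼)*81 + (¼)*729))*(6 + √2*1) = -3960 + (80 + (-4 + 81/4 + 729/4))*(6 + √2) = -3960 + (80 + 397/2)*(6 + √2) = -3960 + 557*(6 + √2)/2 = -3960 + (1671 + 557*√2/2) = -2289 + 557*√2/2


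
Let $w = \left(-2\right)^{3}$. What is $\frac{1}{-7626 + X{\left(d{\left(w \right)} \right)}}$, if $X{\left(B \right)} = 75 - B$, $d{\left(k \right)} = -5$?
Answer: $- \frac{1}{7546} \approx -0.00013252$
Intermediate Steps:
$w = -8$
$\frac{1}{-7626 + X{\left(d{\left(w \right)} \right)}} = \frac{1}{-7626 + \left(75 - -5\right)} = \frac{1}{-7626 + \left(75 + 5\right)} = \frac{1}{-7626 + 80} = \frac{1}{-7546} = - \frac{1}{7546}$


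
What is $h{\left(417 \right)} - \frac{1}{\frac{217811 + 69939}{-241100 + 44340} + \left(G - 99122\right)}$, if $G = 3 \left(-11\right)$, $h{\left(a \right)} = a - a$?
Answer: $\frac{19676}{1951002555} \approx 1.0085 \cdot 10^{-5}$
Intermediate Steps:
$h{\left(a \right)} = 0$
$G = -33$
$h{\left(417 \right)} - \frac{1}{\frac{217811 + 69939}{-241100 + 44340} + \left(G - 99122\right)} = 0 - \frac{1}{\frac{217811 + 69939}{-241100 + 44340} - 99155} = 0 - \frac{1}{\frac{287750}{-196760} - 99155} = 0 - \frac{1}{287750 \left(- \frac{1}{196760}\right) - 99155} = 0 - \frac{1}{- \frac{28775}{19676} - 99155} = 0 - \frac{1}{- \frac{1951002555}{19676}} = 0 - - \frac{19676}{1951002555} = 0 + \frac{19676}{1951002555} = \frac{19676}{1951002555}$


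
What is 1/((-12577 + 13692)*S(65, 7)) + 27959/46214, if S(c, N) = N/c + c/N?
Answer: 6662996073/11011663957 ≈ 0.60509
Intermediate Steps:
1/((-12577 + 13692)*S(65, 7)) + 27959/46214 = 1/((-12577 + 13692)*(7/65 + 65/7)) + 27959/46214 = 1/(1115*(7*(1/65) + 65*(1/7))) + 27959*(1/46214) = 1/(1115*(7/65 + 65/7)) + 27959/46214 = 1/(1115*(4274/455)) + 27959/46214 = (1/1115)*(455/4274) + 27959/46214 = 91/953102 + 27959/46214 = 6662996073/11011663957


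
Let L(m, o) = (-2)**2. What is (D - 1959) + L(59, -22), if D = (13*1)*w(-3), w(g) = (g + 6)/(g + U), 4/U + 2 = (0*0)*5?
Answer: -9814/5 ≈ -1962.8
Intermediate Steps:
L(m, o) = 4
U = -2 (U = 4/(-2 + (0*0)*5) = 4/(-2 + 0*5) = 4/(-2 + 0) = 4/(-2) = 4*(-1/2) = -2)
w(g) = (6 + g)/(-2 + g) (w(g) = (g + 6)/(g - 2) = (6 + g)/(-2 + g))
D = -39/5 (D = (13*1)*((6 - 3)/(-2 - 3)) = 13*(3/(-5)) = 13*(-1/5*3) = 13*(-3/5) = -39/5 ≈ -7.8000)
(D - 1959) + L(59, -22) = (-39/5 - 1959) + 4 = -9834/5 + 4 = -9814/5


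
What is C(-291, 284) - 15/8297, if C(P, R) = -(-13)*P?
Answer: -31387566/8297 ≈ -3783.0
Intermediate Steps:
C(P, R) = 13*P
C(-291, 284) - 15/8297 = 13*(-291) - 15/8297 = -3783 - 15/8297 = -31387566/8297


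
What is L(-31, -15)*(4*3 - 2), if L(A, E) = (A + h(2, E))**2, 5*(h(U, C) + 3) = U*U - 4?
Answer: 11560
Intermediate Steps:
h(U, C) = -19/5 + U**2/5 (h(U, C) = -3 + (U*U - 4)/5 = -3 + (U**2 - 4)/5 = -3 + (-4 + U**2)/5 = -3 + (-4/5 + U**2/5) = -19/5 + U**2/5)
L(A, E) = (-3 + A)**2 (L(A, E) = (A + (-19/5 + (1/5)*2**2))**2 = (A + (-19/5 + (1/5)*4))**2 = (A + (-19/5 + 4/5))**2 = (A - 3)**2 = (-3 + A)**2)
L(-31, -15)*(4*3 - 2) = (-3 - 31)**2*(4*3 - 2) = (-34)**2*(12 - 2) = 1156*10 = 11560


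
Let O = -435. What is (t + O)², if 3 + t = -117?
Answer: 308025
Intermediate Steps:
t = -120 (t = -3 - 117 = -120)
(t + O)² = (-120 - 435)² = (-555)² = 308025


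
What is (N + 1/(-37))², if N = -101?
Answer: 13972644/1369 ≈ 10206.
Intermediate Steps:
(N + 1/(-37))² = (-101 + 1/(-37))² = (-101 - 1/37)² = (-3738/37)² = 13972644/1369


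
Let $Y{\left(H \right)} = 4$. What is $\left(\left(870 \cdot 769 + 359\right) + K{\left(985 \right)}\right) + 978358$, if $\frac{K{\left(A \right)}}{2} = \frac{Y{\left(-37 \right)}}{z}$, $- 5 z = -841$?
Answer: $\frac{1385755267}{841} \approx 1.6477 \cdot 10^{6}$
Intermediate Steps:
$z = \frac{841}{5}$ ($z = \left(- \frac{1}{5}\right) \left(-841\right) = \frac{841}{5} \approx 168.2$)
$K{\left(A \right)} = \frac{40}{841}$ ($K{\left(A \right)} = 2 \frac{4}{\frac{841}{5}} = 2 \cdot 4 \cdot \frac{5}{841} = 2 \cdot \frac{20}{841} = \frac{40}{841}$)
$\left(\left(870 \cdot 769 + 359\right) + K{\left(985 \right)}\right) + 978358 = \left(\left(870 \cdot 769 + 359\right) + \frac{40}{841}\right) + 978358 = \left(\left(669030 + 359\right) + \frac{40}{841}\right) + 978358 = \left(669389 + \frac{40}{841}\right) + 978358 = \frac{562956189}{841} + 978358 = \frac{1385755267}{841}$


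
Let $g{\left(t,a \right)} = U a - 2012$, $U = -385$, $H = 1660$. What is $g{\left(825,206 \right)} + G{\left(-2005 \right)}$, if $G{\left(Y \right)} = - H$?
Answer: $-82982$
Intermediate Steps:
$g{\left(t,a \right)} = -2012 - 385 a$ ($g{\left(t,a \right)} = - 385 a - 2012 = -2012 - 385 a$)
$G{\left(Y \right)} = -1660$ ($G{\left(Y \right)} = \left(-1\right) 1660 = -1660$)
$g{\left(825,206 \right)} + G{\left(-2005 \right)} = \left(-2012 - 79310\right) - 1660 = -81322 - 1660 = -82982$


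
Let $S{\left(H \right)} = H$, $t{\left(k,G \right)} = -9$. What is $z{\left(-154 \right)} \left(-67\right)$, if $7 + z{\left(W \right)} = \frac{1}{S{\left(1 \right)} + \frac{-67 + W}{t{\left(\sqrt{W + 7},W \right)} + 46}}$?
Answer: $\frac{88775}{184} \approx 482.47$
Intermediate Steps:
$z{\left(W \right)} = -7 + \frac{1}{- \frac{30}{37} + \frac{W}{37}}$ ($z{\left(W \right)} = -7 + \frac{1}{1 + \frac{-67 + W}{-9 + 46}} = -7 + \frac{1}{1 + \frac{-67 + W}{37}} = -7 + \frac{1}{1 + \left(-67 + W\right) \frac{1}{37}} = -7 + \frac{1}{1 + \left(- \frac{67}{37} + \frac{W}{37}\right)} = -7 + \frac{1}{- \frac{30}{37} + \frac{W}{37}}$)
$z{\left(-154 \right)} \left(-67\right) = \frac{247 - -1078}{-30 - 154} \left(-67\right) = \frac{247 + 1078}{-184} \left(-67\right) = \left(- \frac{1}{184}\right) 1325 \left(-67\right) = \left(- \frac{1325}{184}\right) \left(-67\right) = \frac{88775}{184}$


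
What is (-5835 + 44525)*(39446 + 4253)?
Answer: 1690714310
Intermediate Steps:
(-5835 + 44525)*(39446 + 4253) = 38690*43699 = 1690714310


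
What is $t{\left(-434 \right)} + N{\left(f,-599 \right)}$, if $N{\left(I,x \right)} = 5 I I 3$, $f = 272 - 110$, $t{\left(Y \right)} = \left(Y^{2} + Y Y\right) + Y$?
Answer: $769938$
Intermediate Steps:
$t{\left(Y \right)} = Y + 2 Y^{2}$ ($t{\left(Y \right)} = \left(Y^{2} + Y^{2}\right) + Y = 2 Y^{2} + Y = Y + 2 Y^{2}$)
$f = 162$ ($f = 272 - 110 = 162$)
$N{\left(I,x \right)} = 15 I^{2}$ ($N{\left(I,x \right)} = 5 I^{2} \cdot 3 = 15 I^{2}$)
$t{\left(-434 \right)} + N{\left(f,-599 \right)} = - 434 \left(1 + 2 \left(-434\right)\right) + 15 \cdot 162^{2} = - 434 \left(1 - 868\right) + 15 \cdot 26244 = \left(-434\right) \left(-867\right) + 393660 = 376278 + 393660 = 769938$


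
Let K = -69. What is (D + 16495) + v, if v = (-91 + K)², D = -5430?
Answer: 36665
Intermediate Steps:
v = 25600 (v = (-91 - 69)² = (-160)² = 25600)
(D + 16495) + v = (-5430 + 16495) + 25600 = 11065 + 25600 = 36665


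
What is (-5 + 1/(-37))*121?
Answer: -22506/37 ≈ -608.27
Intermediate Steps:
(-5 + 1/(-37))*121 = (-5 - 1/37)*121 = -186/37*121 = -22506/37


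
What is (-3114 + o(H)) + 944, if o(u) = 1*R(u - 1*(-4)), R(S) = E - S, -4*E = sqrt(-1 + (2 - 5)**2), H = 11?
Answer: -2185 - sqrt(2)/2 ≈ -2185.7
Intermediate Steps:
E = -sqrt(2)/2 (E = -sqrt(-1 + (2 - 5)**2)/4 = -sqrt(-1 + (-3)**2)/4 = -sqrt(-1 + 9)/4 = -sqrt(2)/2 ≈ -0.70711)
R(S) = -S - sqrt(2)/2 (R(S) = -sqrt(2)/2 - S = -S - sqrt(2)/2)
o(u) = -4 - u - sqrt(2)/2 (o(u) = 1*(-(u - 1*(-4)) - sqrt(2)/2) = 1*(-(u + 4) - sqrt(2)/2) = 1*(-(4 + u) - sqrt(2)/2) = 1*((-4 - u) - sqrt(2)/2) = 1*(-4 - u - sqrt(2)/2) = -4 - u - sqrt(2)/2)
(-3114 + o(H)) + 944 = (-3114 + (-4 - 1*11 - sqrt(2)/2)) + 944 = (-3114 + (-4 - 11 - sqrt(2)/2)) + 944 = (-3114 + (-15 - sqrt(2)/2)) + 944 = (-3129 - sqrt(2)/2) + 944 = -2185 - sqrt(2)/2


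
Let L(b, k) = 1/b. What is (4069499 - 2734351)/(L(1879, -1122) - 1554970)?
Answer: -2508743092/2921788629 ≈ -0.85863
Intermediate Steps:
(4069499 - 2734351)/(L(1879, -1122) - 1554970) = (4069499 - 2734351)/(1/1879 - 1554970) = 1335148/(1/1879 - 1554970) = 1335148/(-2921788629/1879) = 1335148*(-1879/2921788629) = -2508743092/2921788629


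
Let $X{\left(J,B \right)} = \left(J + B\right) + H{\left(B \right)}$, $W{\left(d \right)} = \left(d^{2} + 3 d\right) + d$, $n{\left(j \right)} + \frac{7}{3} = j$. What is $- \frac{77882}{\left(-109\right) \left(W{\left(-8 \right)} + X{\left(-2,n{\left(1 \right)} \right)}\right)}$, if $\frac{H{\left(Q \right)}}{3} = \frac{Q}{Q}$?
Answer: $\frac{233646}{10355} \approx 22.564$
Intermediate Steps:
$n{\left(j \right)} = - \frac{7}{3} + j$
$H{\left(Q \right)} = 3$ ($H{\left(Q \right)} = 3 \frac{Q}{Q} = 3 \cdot 1 = 3$)
$W{\left(d \right)} = d^{2} + 4 d$
$X{\left(J,B \right)} = 3 + B + J$ ($X{\left(J,B \right)} = \left(J + B\right) + 3 = \left(B + J\right) + 3 = 3 + B + J$)
$- \frac{77882}{\left(-109\right) \left(W{\left(-8 \right)} + X{\left(-2,n{\left(1 \right)} \right)}\right)} = - \frac{77882}{\left(-109\right) \left(- 8 \left(4 - 8\right) + \left(3 + \left(- \frac{7}{3} + 1\right) - 2\right)\right)} = - \frac{77882}{\left(-109\right) \left(\left(-8\right) \left(-4\right) - \frac{1}{3}\right)} = - \frac{77882}{\left(-109\right) \left(32 - \frac{1}{3}\right)} = - \frac{77882}{\left(-109\right) \frac{95}{3}} = - \frac{77882}{- \frac{10355}{3}} = \left(-77882\right) \left(- \frac{3}{10355}\right) = \frac{233646}{10355}$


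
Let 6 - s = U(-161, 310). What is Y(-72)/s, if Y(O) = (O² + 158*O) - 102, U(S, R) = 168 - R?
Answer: -3147/74 ≈ -42.527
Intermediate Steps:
Y(O) = -102 + O² + 158*O
s = 148 (s = 6 - (168 - 1*310) = 6 - (168 - 310) = 6 - 1*(-142) = 6 + 142 = 148)
Y(-72)/s = (-102 + (-72)² + 158*(-72))/148 = (-102 + 5184 - 11376)*(1/148) = -6294*1/148 = -3147/74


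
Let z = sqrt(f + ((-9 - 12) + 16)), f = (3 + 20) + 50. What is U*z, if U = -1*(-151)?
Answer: 302*sqrt(17) ≈ 1245.2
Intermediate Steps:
U = 151
f = 73 (f = 23 + 50 = 73)
z = 2*sqrt(17) (z = sqrt(73 + ((-9 - 12) + 16)) = sqrt(73 + (-21 + 16)) = sqrt(73 - 5) = sqrt(68) = 2*sqrt(17) ≈ 8.2462)
U*z = 151*(2*sqrt(17)) = 302*sqrt(17)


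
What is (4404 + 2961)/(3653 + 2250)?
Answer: 7365/5903 ≈ 1.2477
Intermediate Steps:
(4404 + 2961)/(3653 + 2250) = 7365/5903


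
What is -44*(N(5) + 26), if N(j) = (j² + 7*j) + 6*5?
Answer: -5104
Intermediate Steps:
N(j) = 30 + j² + 7*j (N(j) = (j² + 7*j) + 30 = 30 + j² + 7*j)
-44*(N(5) + 26) = -44*((30 + 5² + 7*5) + 26) = -44*((30 + 25 + 35) + 26) = -44*(90 + 26) = -44*116 = -5104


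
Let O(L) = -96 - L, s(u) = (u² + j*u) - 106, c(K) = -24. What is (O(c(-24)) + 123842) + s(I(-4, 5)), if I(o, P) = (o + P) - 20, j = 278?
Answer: 118743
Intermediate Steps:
I(o, P) = -20 + P + o (I(o, P) = (P + o) - 20 = -20 + P + o)
s(u) = -106 + u² + 278*u (s(u) = (u² + 278*u) - 106 = -106 + u² + 278*u)
(O(c(-24)) + 123842) + s(I(-4, 5)) = ((-96 - 1*(-24)) + 123842) + (-106 + (-20 + 5 - 4)² + 278*(-20 + 5 - 4)) = ((-96 + 24) + 123842) + (-106 + (-19)² + 278*(-19)) = (-72 + 123842) + (-106 + 361 - 5282) = 123770 - 5027 = 118743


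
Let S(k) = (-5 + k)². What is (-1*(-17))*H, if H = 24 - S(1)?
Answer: 136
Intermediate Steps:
H = 8 (H = 24 - (-5 + 1)² = 24 - 1*(-4)² = 24 - 1*16 = 24 - 16 = 8)
(-1*(-17))*H = -1*(-17)*8 = 17*8 = 136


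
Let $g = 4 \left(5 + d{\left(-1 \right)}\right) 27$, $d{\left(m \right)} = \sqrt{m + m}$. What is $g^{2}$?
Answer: $268272 + 116640 i \sqrt{2} \approx 2.6827 \cdot 10^{5} + 1.6495 \cdot 10^{5} i$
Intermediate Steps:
$d{\left(m \right)} = \sqrt{2} \sqrt{m}$ ($d{\left(m \right)} = \sqrt{2 m} = \sqrt{2} \sqrt{m}$)
$g = 540 + 108 i \sqrt{2}$ ($g = 4 \left(5 + \sqrt{2} \sqrt{-1}\right) 27 = 4 \left(5 + \sqrt{2} i\right) 27 = 4 \left(5 + i \sqrt{2}\right) 27 = \left(20 + 4 i \sqrt{2}\right) 27 = 540 + 108 i \sqrt{2} \approx 540.0 + 152.74 i$)
$g^{2} = \left(540 + 108 i \sqrt{2}\right)^{2}$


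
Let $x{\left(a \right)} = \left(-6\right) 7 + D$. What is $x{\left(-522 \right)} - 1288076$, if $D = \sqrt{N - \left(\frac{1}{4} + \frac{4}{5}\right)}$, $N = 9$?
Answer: $-1288118 + \frac{\sqrt{795}}{10} \approx -1.2881 \cdot 10^{6}$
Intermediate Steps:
$D = \frac{\sqrt{795}}{10}$ ($D = \sqrt{9 - \left(\frac{1}{4} + \frac{4}{5}\right)} = \sqrt{9 - \frac{21}{20}} = \sqrt{\frac{159}{20}} = \frac{\sqrt{795}}{10} \approx 2.8196$)
$x{\left(a \right)} = -42 + \frac{\sqrt{795}}{10}$ ($x{\left(a \right)} = \left(-6\right) 7 + \frac{\sqrt{795}}{10} = -42 + \frac{\sqrt{795}}{10}$)
$x{\left(-522 \right)} - 1288076 = \left(-42 + \frac{\sqrt{795}}{10}\right) - 1288076 = -1288118 + \frac{\sqrt{795}}{10}$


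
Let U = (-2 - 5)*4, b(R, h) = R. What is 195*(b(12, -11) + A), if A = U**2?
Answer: 155220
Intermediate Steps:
U = -28 (U = -7*4 = -28)
A = 784 (A = (-28)**2 = 784)
195*(b(12, -11) + A) = 195*(12 + 784) = 195*796 = 155220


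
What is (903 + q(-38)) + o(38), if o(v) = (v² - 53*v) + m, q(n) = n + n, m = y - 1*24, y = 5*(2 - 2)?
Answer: 233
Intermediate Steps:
y = 0 (y = 5*0 = 0)
m = -24 (m = 0 - 1*24 = 0 - 24 = -24)
q(n) = 2*n
o(v) = -24 + v² - 53*v (o(v) = (v² - 53*v) - 24 = -24 + v² - 53*v)
(903 + q(-38)) + o(38) = (903 + 2*(-38)) + (-24 + 38² - 53*38) = (903 - 76) + (-24 + 1444 - 2014) = 827 - 594 = 233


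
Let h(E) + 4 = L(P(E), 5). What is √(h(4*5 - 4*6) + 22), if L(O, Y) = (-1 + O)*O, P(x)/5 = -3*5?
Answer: √5718 ≈ 75.617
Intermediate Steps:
P(x) = -75 (P(x) = 5*(-3*5) = 5*(-15) = -75)
L(O, Y) = O*(-1 + O)
h(E) = 5696 (h(E) = -4 - 75*(-1 - 75) = -4 - 75*(-76) = -4 + 5700 = 5696)
√(h(4*5 - 4*6) + 22) = √(5696 + 22) = √5718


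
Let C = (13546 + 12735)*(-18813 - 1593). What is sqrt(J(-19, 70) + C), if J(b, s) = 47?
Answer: I*sqrt(536290039) ≈ 23158.0*I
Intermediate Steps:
C = -536290086 (C = 26281*(-20406) = -536290086)
sqrt(J(-19, 70) + C) = sqrt(47 - 536290086) = sqrt(-536290039) = I*sqrt(536290039)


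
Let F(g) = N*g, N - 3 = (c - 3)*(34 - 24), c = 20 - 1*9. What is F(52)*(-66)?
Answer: -284856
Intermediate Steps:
c = 11 (c = 20 - 9 = 11)
N = 83 (N = 3 + (11 - 3)*(34 - 24) = 3 + 8*10 = 3 + 80 = 83)
F(g) = 83*g
F(52)*(-66) = (83*52)*(-66) = 4316*(-66) = -284856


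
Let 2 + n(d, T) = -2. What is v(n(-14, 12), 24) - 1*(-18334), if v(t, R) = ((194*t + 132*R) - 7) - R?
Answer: 20695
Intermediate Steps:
n(d, T) = -4 (n(d, T) = -2 - 2 = -4)
v(t, R) = -7 + 131*R + 194*t (v(t, R) = ((132*R + 194*t) - 7) - R = (-7 + 132*R + 194*t) - R = -7 + 131*R + 194*t)
v(n(-14, 12), 24) - 1*(-18334) = (-7 + 131*24 + 194*(-4)) - 1*(-18334) = (-7 + 3144 - 776) + 18334 = 2361 + 18334 = 20695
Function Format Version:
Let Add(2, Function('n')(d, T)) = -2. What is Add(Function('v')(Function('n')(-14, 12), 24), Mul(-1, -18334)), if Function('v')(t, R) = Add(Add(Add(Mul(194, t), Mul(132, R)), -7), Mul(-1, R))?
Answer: 20695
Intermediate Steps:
Function('n')(d, T) = -4 (Function('n')(d, T) = Add(-2, -2) = -4)
Function('v')(t, R) = Add(-7, Mul(131, R), Mul(194, t)) (Function('v')(t, R) = Add(Add(Add(Mul(132, R), Mul(194, t)), -7), Mul(-1, R)) = Add(Add(-7, Mul(132, R), Mul(194, t)), Mul(-1, R)) = Add(-7, Mul(131, R), Mul(194, t)))
Add(Function('v')(Function('n')(-14, 12), 24), Mul(-1, -18334)) = Add(Add(-7, Mul(131, 24), Mul(194, -4)), Mul(-1, -18334)) = Add(Add(-7, 3144, -776), 18334) = Add(2361, 18334) = 20695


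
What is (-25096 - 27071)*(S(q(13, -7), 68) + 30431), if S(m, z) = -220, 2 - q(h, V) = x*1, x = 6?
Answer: -1576017237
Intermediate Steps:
q(h, V) = -4 (q(h, V) = 2 - 6 = -4)
(-25096 - 27071)*(S(q(13, -7), 68) + 30431) = (-25096 - 27071)*(-220 + 30431) = -52167*30211 = -1576017237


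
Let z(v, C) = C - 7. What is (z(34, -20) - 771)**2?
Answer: 636804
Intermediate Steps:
z(v, C) = -7 + C
(z(34, -20) - 771)**2 = ((-7 - 20) - 771)**2 = (-27 - 771)**2 = (-798)**2 = 636804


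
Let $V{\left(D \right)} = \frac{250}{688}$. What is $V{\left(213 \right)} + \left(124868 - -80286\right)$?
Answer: $\frac{70573101}{344} \approx 2.0515 \cdot 10^{5}$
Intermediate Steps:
$V{\left(D \right)} = \frac{125}{344}$ ($V{\left(D \right)} = 250 \cdot \frac{1}{688} = \frac{125}{344}$)
$V{\left(213 \right)} + \left(124868 - -80286\right) = \frac{125}{344} + \left(124868 - -80286\right) = \frac{125}{344} + \left(124868 + 80286\right) = \frac{125}{344} + 205154 = \frac{70573101}{344}$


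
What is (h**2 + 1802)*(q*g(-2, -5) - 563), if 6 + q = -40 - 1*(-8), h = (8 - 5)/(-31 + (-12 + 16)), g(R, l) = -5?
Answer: -54444199/81 ≈ -6.7215e+5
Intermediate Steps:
h = -1/9 (h = 3/(-31 + 4) = 3/(-27) = 3*(-1/27) = -1/9 ≈ -0.11111)
q = -38 (q = -6 + (-40 - 1*(-8)) = -6 + (-40 + 8) = -6 - 32 = -38)
(h**2 + 1802)*(q*g(-2, -5) - 563) = ((-1/9)**2 + 1802)*(-38*(-5) - 563) = (1/81 + 1802)*(190 - 563) = (145963/81)*(-373) = -54444199/81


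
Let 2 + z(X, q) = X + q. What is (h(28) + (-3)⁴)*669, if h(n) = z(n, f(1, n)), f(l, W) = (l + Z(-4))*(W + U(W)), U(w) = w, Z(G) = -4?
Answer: -40809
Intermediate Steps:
f(l, W) = 2*W*(-4 + l) (f(l, W) = (l - 4)*(W + W) = (-4 + l)*(2*W) = 2*W*(-4 + l))
z(X, q) = -2 + X + q (z(X, q) = -2 + (X + q) = -2 + X + q)
h(n) = -2 - 5*n (h(n) = -2 + n + 2*n*(-4 + 1) = -2 + n + 2*n*(-3) = -2 + n - 6*n = -2 - 5*n)
(h(28) + (-3)⁴)*669 = ((-2 - 5*28) + (-3)⁴)*669 = ((-2 - 140) + 81)*669 = (-142 + 81)*669 = -61*669 = -40809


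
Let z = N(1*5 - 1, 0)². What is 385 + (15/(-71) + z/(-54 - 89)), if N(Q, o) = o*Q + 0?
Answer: 27320/71 ≈ 384.79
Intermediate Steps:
N(Q, o) = Q*o (N(Q, o) = Q*o + 0 = Q*o)
z = 0 (z = ((1*5 - 1)*0)² = ((5 - 1)*0)² = (4*0)² = 0² = 0)
385 + (15/(-71) + z/(-54 - 89)) = 385 + (15/(-71) + 0/(-54 - 89)) = 385 + (15*(-1/71) + 0/(-143)) = 385 + (-15/71 + 0*(-1/143)) = 385 + (-15/71 + 0) = 385 - 15/71 = 27320/71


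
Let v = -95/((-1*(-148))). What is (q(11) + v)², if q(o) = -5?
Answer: 697225/21904 ≈ 31.831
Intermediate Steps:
v = -95/148 ≈ -0.64189
(q(11) + v)² = (-5 - 95/148)² = (-835/148)² = 697225/21904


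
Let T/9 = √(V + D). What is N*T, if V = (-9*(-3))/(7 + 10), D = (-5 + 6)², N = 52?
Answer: 936*√187/17 ≈ 752.92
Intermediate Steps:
D = 1 (D = 1² = 1)
V = 27/17 ≈ 1.5882
T = 18*√187/17 (T = 9*√(27/17 + 1) = 9*√(44/17) = 9*(2*√187/17) = 18*√187/17 ≈ 14.479)
N*T = 52*(18*√187/17) = 936*√187/17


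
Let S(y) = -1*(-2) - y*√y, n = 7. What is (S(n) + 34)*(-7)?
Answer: -252 + 49*√7 ≈ -122.36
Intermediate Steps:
S(y) = 2 - y^(3/2)
(S(n) + 34)*(-7) = ((2 - 7^(3/2)) + 34)*(-7) = ((2 - 7*√7) + 34)*(-7) = (36 - 7*√7)*(-7) = -252 + 49*√7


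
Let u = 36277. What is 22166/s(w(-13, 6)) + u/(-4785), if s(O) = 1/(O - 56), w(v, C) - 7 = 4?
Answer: -4772930227/4785 ≈ -9.9748e+5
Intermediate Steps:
w(v, C) = 11 (w(v, C) = 7 + 4 = 11)
s(O) = 1/(-56 + O)
22166/s(w(-13, 6)) + u/(-4785) = 22166/(1/(-56 + 11)) + 36277/(-4785) = 22166/(1/(-45)) + 36277*(-1/4785) = 22166/(-1/45) - 36277/4785 = 22166*(-45) - 36277/4785 = -997470 - 36277/4785 = -4772930227/4785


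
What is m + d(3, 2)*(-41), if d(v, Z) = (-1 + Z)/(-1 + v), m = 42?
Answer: 43/2 ≈ 21.500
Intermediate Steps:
d(v, Z) = (-1 + Z)/(-1 + v)
m + d(3, 2)*(-41) = 42 + ((-1 + 2)/(-1 + 3))*(-41) = 42 + (1/2)*(-41) = 42 + ((½)*1)*(-41) = 42 + (½)*(-41) = 42 - 41/2 = 43/2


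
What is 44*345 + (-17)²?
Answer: 15469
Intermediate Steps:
44*345 + (-17)² = 15180 + 289 = 15469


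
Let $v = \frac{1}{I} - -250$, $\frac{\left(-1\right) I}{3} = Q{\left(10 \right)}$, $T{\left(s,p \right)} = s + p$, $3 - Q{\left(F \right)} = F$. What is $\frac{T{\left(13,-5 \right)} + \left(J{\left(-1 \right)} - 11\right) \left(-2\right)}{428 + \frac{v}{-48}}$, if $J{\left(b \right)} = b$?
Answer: $\frac{32256}{426173} \approx 0.075688$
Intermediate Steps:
$Q{\left(F \right)} = 3 - F$
$T{\left(s,p \right)} = p + s$
$I = 21$ ($I = - 3 \left(3 - 10\right) = \left(-3\right) \left(-7\right) = 21$)
$v = \frac{5251}{21}$ ($v = \frac{1}{21} - -250 = \frac{1}{21} + 250 = \frac{5251}{21} \approx 250.05$)
$\frac{T{\left(13,-5 \right)} + \left(J{\left(-1 \right)} - 11\right) \left(-2\right)}{428 + \frac{v}{-48}} = \frac{\left(-5 + 13\right) + \left(-1 - 11\right) \left(-2\right)}{428 + \frac{5251}{21 \left(-48\right)}} = \frac{8 - -24}{428 + \frac{5251}{21} \left(- \frac{1}{48}\right)} = \frac{8 + 24}{428 - \frac{5251}{1008}} = \frac{32}{\frac{426173}{1008}} = 32 \cdot \frac{1008}{426173} = \frac{32256}{426173}$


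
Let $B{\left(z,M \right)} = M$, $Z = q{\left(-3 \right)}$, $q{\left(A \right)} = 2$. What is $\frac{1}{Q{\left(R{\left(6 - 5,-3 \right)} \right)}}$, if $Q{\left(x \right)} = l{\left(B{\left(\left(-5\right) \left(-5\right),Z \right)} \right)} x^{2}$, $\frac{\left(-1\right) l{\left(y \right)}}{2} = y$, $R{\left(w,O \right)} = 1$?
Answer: $- \frac{1}{4} \approx -0.25$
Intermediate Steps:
$Z = 2$
$l{\left(y \right)} = - 2 y$
$Q{\left(x \right)} = - 4 x^{2}$ ($Q{\left(x \right)} = \left(-2\right) 2 x^{2} = - 4 x^{2}$)
$\frac{1}{Q{\left(R{\left(6 - 5,-3 \right)} \right)}} = \frac{1}{\left(-4\right) 1^{2}} = \frac{1}{\left(-4\right) 1} = \frac{1}{-4} = - \frac{1}{4}$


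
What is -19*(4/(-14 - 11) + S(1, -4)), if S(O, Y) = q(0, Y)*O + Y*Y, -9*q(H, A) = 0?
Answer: -7524/25 ≈ -300.96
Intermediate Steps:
q(H, A) = 0 (q(H, A) = -1/9*0 = 0)
S(O, Y) = Y**2 (S(O, Y) = 0*O + Y*Y = 0 + Y**2 = Y**2)
-19*(4/(-14 - 11) + S(1, -4)) = -19*(4/(-14 - 11) + (-4)**2) = -19*(4/(-25) + 16) = -19*(-1/25*4 + 16) = -19*(-4/25 + 16) = -19*396/25 = -7524/25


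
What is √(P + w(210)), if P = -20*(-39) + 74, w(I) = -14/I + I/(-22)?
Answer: 2*√5747115/165 ≈ 29.058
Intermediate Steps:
w(I) = -14/I - I/22 (w(I) = -14/I + I*(-1/22) = -14/I - I/22)
P = 854 (P = 780 + 74 = 854)
√(P + w(210)) = √(854 + (-14/210 - 1/22*210)) = √(854 + (-14*1/210 - 105/11)) = √(854 + (-1/15 - 105/11)) = √(854 - 1586/165) = √(139324/165) = 2*√5747115/165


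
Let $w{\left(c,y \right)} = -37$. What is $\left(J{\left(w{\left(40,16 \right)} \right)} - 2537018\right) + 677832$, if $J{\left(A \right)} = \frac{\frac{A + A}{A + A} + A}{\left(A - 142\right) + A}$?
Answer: $- \frac{11155115}{6} \approx -1.8592 \cdot 10^{6}$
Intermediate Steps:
$J{\left(A \right)} = \frac{1 + A}{-142 + 2 A}$ ($J{\left(A \right)} = \frac{\frac{2 A}{2 A} + A}{\left(A - 142\right) + A} = \frac{2 A \frac{1}{2 A} + A}{\left(-142 + A\right) + A} = \frac{1 + A}{-142 + 2 A}$)
$\left(J{\left(w{\left(40,16 \right)} \right)} - 2537018\right) + 677832 = \left(\frac{1 - 37}{2 \left(-71 - 37\right)} - 2537018\right) + 677832 = \left(\frac{1}{2} \frac{1}{-108} \left(-36\right) - 2537018\right) + 677832 = \left(\frac{1}{2} \left(- \frac{1}{108}\right) \left(-36\right) - 2537018\right) + 677832 = \left(\frac{1}{6} - 2537018\right) + 677832 = - \frac{15222107}{6} + 677832 = - \frac{11155115}{6}$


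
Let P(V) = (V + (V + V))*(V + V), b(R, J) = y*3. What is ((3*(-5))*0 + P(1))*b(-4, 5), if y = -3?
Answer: -54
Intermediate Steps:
b(R, J) = -9 (b(R, J) = -3*3 = -9)
P(V) = 6*V**2 (P(V) = (V + 2*V)*(2*V) = (3*V)*(2*V) = 6*V**2)
((3*(-5))*0 + P(1))*b(-4, 5) = ((3*(-5))*0 + 6*1**2)*(-9) = (-15*0 + 6*1)*(-9) = (0 + 6)*(-9) = 6*(-9) = -54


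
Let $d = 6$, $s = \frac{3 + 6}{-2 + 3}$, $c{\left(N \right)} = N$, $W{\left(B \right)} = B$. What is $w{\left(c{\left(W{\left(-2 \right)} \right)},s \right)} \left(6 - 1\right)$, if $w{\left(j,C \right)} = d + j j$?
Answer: $50$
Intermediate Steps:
$s = 9$ ($s = \frac{9}{1} = 9 \cdot 1 = 9$)
$w{\left(j,C \right)} = 6 + j^{2}$ ($w{\left(j,C \right)} = 6 + j j = 6 + j^{2}$)
$w{\left(c{\left(W{\left(-2 \right)} \right)},s \right)} \left(6 - 1\right) = \left(6 + \left(-2\right)^{2}\right) \left(6 - 1\right) = \left(6 + 4\right) 5 = 10 \cdot 5 = 50$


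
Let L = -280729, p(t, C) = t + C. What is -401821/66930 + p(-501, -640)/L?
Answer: -112726440379/18789191970 ≈ -5.9995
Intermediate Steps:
p(t, C) = C + t
-401821/66930 + p(-501, -640)/L = -401821/66930 + (-640 - 501)/(-280729) = -401821*1/66930 - 1141*(-1/280729) = -401821/66930 + 1141/280729 = -112726440379/18789191970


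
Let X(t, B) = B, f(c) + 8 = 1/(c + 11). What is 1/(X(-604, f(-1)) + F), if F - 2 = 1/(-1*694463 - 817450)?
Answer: -15119130/89202877 ≈ -0.16949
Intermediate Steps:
f(c) = -8 + 1/(11 + c) (f(c) = -8 + 1/(c + 11) = -8 + 1/(11 + c))
F = 3023825/1511913 (F = 2 + 1/(-1*694463 - 817450) = 2 + 1/(-694463 - 817450) = 2 + 1/(-1511913) = 2 - 1/1511913 = 3023825/1511913 ≈ 2.0000)
1/(X(-604, f(-1)) + F) = 1/((-87 - 8*(-1))/(11 - 1) + 3023825/1511913) = 1/((-87 + 8)/10 + 3023825/1511913) = 1/((1/10)*(-79) + 3023825/1511913) = 1/(-79/10 + 3023825/1511913) = 1/(-89202877/15119130) = -15119130/89202877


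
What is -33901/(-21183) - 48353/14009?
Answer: -549342490/296752647 ≈ -1.8512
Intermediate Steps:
-33901/(-21183) - 48353/14009 = -33901*(-1/21183) - 48353*1/14009 = 33901/21183 - 48353/14009 = -549342490/296752647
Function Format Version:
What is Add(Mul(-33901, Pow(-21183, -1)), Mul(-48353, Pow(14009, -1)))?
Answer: Rational(-549342490, 296752647) ≈ -1.8512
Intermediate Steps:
Add(Mul(-33901, Pow(-21183, -1)), Mul(-48353, Pow(14009, -1))) = Add(Mul(-33901, Rational(-1, 21183)), Mul(-48353, Rational(1, 14009))) = Add(Rational(33901, 21183), Rational(-48353, 14009)) = Rational(-549342490, 296752647)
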